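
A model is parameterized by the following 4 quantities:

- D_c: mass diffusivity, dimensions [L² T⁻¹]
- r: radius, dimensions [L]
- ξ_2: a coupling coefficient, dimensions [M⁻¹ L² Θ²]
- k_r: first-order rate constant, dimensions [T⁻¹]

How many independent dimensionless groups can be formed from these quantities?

There are 4 variables and 4 base dimensions (M, L, T, Θ).
The dimension matrix has rank 3 (less than 4: the dimension vectors are linearly dependent).
Independent dimensionless groups: 4 − 3 = 1.

1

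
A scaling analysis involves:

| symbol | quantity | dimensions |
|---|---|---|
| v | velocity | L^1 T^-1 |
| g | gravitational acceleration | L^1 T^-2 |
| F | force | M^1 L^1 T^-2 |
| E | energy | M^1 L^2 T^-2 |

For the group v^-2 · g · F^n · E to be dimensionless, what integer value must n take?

-1

Balance the M exponent: (1)·n from F, plus −2·(0) + (0) + (1) = 1 from the rest, must sum to zero.
n + 1 = 0, so n = -1.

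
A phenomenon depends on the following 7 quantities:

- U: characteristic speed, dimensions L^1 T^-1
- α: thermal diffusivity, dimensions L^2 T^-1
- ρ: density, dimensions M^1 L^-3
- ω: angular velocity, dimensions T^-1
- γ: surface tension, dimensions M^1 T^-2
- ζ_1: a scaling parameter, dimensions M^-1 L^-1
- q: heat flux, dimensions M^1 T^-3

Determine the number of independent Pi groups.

4

There are 7 variables and 3 base dimensions (M, L, T).
The dimension matrix has rank 3.
Independent dimensionless groups: 7 − 3 = 4.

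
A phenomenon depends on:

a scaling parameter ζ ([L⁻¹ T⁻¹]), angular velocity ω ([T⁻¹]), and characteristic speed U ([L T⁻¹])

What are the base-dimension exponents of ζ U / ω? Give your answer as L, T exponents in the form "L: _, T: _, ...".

Collect each base-dimension exponent across the product:
  L: (-1) − (0) + (1) = 0
  T: (-1) − (-1) + (-1) = -1
So the dimensions are [T⁻¹].

L: 0, T: -1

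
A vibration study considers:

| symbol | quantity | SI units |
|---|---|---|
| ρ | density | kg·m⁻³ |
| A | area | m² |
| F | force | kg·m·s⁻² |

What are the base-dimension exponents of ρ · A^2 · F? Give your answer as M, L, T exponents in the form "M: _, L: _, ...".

M: 2, L: 2, T: -2

Collect each base-dimension exponent across the product:
  M: (1) + 2·(0) + (1) = 2
  L: (-3) + 2·(2) + (1) = 2
  T: (0) + 2·(0) + (-2) = -2
So the dimensions are [M² L² T⁻²].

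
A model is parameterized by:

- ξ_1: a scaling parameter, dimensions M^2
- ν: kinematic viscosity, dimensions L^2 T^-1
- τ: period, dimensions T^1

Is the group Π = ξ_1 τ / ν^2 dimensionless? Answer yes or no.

no

Sum the exponent of each base dimension across the product:
  M: [ξ_1]_M − 2·[ν]_M + [τ]_M = (2) − 2·(0) + (0) = 2
  L: [ξ_1]_L − 2·[ν]_L + [τ]_L = (0) − 2·(2) + (0) = -4
  T: [ξ_1]_T − 2·[ν]_T + [τ]_T = (0) − 2·(-1) + (1) = 3
Net dimensions [M² L⁻⁴ T³] ≠ [1] — not dimensionless.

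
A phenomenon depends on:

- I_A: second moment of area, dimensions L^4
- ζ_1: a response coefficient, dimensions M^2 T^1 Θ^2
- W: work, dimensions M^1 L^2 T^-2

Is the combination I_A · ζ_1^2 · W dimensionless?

no

Sum the exponent of each base dimension across the product:
  M: [I_A]_M + 2·[ζ_1]_M + [W]_M = (0) + 2·(2) + (1) = 5
  L: [I_A]_L + 2·[ζ_1]_L + [W]_L = (4) + 2·(0) + (2) = 6
  T: [I_A]_T + 2·[ζ_1]_T + [W]_T = (0) + 2·(1) + (-2) = 0
  Θ: [I_A]_Θ + 2·[ζ_1]_Θ + [W]_Θ = (0) + 2·(2) + (0) = 4
Net dimensions [M⁵ L⁶ Θ⁴] ≠ [1] — not dimensionless.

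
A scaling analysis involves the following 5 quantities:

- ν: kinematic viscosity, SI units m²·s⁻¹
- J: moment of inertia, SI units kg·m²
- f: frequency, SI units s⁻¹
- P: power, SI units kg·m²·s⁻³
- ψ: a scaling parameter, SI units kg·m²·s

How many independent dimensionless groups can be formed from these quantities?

2

There are 5 variables and 3 base dimensions (M, L, T).
The dimension matrix has rank 3.
Independent dimensionless groups: 5 − 3 = 2.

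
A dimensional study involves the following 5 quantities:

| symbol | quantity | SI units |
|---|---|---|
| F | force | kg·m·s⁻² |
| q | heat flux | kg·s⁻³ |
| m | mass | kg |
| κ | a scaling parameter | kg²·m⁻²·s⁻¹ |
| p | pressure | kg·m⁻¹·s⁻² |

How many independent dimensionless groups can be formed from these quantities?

2

There are 5 variables and 3 base dimensions (M, L, T).
The dimension matrix has rank 3.
Independent dimensionless groups: 5 − 3 = 2.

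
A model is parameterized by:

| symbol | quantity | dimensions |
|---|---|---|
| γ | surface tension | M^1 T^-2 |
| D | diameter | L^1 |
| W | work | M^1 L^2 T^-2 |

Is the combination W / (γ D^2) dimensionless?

Sum the exponent of each base dimension across the product:
  M: −[γ]_M − 2·[D]_M + [W]_M = −(1) − 2·(0) + (1) = 0
  L: −[γ]_L − 2·[D]_L + [W]_L = −(0) − 2·(1) + (2) = 0
  T: −[γ]_T − 2·[D]_T + [W]_T = −(-2) − 2·(0) + (-2) = 0
All base exponents vanish — dimensionless.

yes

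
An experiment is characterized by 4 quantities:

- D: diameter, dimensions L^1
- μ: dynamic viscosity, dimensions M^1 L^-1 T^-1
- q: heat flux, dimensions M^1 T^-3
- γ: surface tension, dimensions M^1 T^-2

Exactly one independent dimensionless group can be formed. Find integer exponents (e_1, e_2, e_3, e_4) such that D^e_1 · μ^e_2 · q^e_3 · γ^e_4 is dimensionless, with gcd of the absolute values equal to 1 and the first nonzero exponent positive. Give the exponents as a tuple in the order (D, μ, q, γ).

(1, 1, 1, -2)

M: e_1·(0) + e_2·(1) + e_3·(1) + e_4·(1) = 0
L: e_1·(1) + e_2·(-1) + e_3·(0) + e_4·(0) = 0
T: e_1·(0) + e_2·(-1) + e_3·(-3) + e_4·(-2) = 0
Solving this homogeneous linear system for the smallest-integer solution (first nonzero entry positive) gives (1, 1, 1, -2).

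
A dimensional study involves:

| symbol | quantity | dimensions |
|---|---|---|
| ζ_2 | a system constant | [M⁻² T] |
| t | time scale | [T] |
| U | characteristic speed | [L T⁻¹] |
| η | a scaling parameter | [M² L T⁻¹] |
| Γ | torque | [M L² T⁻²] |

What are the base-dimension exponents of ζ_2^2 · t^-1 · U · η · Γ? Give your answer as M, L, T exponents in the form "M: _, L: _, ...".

Collect each base-dimension exponent across the product:
  M: 2·(-2) − (0) + (0) + (2) + (1) = -1
  L: 2·(0) − (0) + (1) + (1) + (2) = 4
  T: 2·(1) − (1) + (-1) + (-1) + (-2) = -3
So the dimensions are [M⁻¹ L⁴ T⁻³].

M: -1, L: 4, T: -3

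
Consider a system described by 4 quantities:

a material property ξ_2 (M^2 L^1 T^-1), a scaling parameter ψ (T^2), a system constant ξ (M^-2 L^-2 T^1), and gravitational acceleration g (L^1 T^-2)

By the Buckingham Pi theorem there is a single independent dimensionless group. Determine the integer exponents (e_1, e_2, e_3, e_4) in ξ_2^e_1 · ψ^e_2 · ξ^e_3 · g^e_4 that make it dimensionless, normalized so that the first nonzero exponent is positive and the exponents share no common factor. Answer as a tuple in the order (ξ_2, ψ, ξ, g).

M: e_1·(2) + e_2·(0) + e_3·(-2) + e_4·(0) = 0
L: e_1·(1) + e_2·(0) + e_3·(-2) + e_4·(1) = 0
T: e_1·(-1) + e_2·(2) + e_3·(1) + e_4·(-2) = 0
Solving this homogeneous linear system for the smallest-integer solution (first nonzero entry positive) gives (1, 1, 1, 1).

(1, 1, 1, 1)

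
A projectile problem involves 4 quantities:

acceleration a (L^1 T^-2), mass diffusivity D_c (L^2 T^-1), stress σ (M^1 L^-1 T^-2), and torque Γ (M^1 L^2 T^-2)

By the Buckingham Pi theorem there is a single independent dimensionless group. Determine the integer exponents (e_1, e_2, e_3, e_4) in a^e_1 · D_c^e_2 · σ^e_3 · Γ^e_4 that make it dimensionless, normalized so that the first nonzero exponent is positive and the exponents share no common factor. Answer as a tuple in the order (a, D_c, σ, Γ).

(1, -2, -1, 1)

M: e_1·(0) + e_2·(0) + e_3·(1) + e_4·(1) = 0
L: e_1·(1) + e_2·(2) + e_3·(-1) + e_4·(2) = 0
T: e_1·(-2) + e_2·(-1) + e_3·(-2) + e_4·(-2) = 0
Solving this homogeneous linear system for the smallest-integer solution (first nonzero entry positive) gives (1, -2, -1, 1).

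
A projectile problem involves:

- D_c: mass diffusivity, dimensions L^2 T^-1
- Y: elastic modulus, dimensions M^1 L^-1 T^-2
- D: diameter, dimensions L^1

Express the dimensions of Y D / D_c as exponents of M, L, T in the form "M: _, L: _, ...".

Collect each base-dimension exponent across the product:
  M: −(0) + (1) + (0) = 1
  L: −(2) + (-1) + (1) = -2
  T: −(-1) + (-2) + (0) = -1
So the dimensions are [M L⁻² T⁻¹].

M: 1, L: -2, T: -1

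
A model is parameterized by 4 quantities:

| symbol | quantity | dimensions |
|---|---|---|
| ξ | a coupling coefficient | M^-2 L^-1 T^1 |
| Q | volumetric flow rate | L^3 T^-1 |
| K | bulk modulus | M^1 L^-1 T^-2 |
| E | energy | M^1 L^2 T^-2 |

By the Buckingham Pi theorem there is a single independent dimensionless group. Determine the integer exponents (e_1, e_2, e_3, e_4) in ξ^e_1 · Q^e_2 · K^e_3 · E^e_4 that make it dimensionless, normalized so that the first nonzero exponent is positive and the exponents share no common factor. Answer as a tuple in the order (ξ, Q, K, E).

M: e_1·(-2) + e_2·(0) + e_3·(1) + e_4·(1) = 0
L: e_1·(-1) + e_2·(3) + e_3·(-1) + e_4·(2) = 0
T: e_1·(1) + e_2·(-1) + e_3·(-2) + e_4·(-2) = 0
Solving this homogeneous linear system for the smallest-integer solution (first nonzero entry positive) gives (1, -3, -2, 4).

(1, -3, -2, 4)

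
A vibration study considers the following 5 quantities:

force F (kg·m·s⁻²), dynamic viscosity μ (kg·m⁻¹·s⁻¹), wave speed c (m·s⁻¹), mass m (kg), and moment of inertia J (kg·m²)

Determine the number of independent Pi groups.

2

There are 5 variables and 3 base dimensions (M, L, T).
The dimension matrix has rank 3.
Independent dimensionless groups: 5 − 3 = 2.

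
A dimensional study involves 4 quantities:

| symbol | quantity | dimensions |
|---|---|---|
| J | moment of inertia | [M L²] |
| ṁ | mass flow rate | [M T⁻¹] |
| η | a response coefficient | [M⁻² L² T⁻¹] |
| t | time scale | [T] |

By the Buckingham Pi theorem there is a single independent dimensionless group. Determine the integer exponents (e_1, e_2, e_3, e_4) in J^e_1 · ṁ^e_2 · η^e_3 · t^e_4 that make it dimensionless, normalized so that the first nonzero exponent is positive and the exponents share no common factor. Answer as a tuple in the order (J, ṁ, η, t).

M: e_1·(1) + e_2·(1) + e_3·(-2) + e_4·(0) = 0
L: e_1·(2) + e_2·(0) + e_3·(2) + e_4·(0) = 0
T: e_1·(0) + e_2·(-1) + e_3·(-1) + e_4·(1) = 0
Solving this homogeneous linear system for the smallest-integer solution (first nonzero entry positive) gives (1, -3, -1, -4).

(1, -3, -1, -4)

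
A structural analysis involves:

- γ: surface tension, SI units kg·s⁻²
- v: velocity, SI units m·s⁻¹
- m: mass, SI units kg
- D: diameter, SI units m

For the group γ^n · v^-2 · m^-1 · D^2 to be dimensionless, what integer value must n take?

1

Balance the M exponent: (1)·n from γ, plus −2·(0) − (1) + 2·(0) = -1 from the rest, must sum to zero.
n − 1 = 0, so n = 1.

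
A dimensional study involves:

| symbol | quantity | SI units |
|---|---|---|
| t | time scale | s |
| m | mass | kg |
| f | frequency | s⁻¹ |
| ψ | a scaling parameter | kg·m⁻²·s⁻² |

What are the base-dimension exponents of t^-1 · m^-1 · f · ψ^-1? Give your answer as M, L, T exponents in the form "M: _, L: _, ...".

Collect each base-dimension exponent across the product:
  M: −(0) − (1) + (0) − (1) = -2
  L: −(0) − (0) + (0) − (-2) = 2
  T: −(1) − (0) + (-1) − (-2) = 0
So the dimensions are [M⁻² L²].

M: -2, L: 2, T: 0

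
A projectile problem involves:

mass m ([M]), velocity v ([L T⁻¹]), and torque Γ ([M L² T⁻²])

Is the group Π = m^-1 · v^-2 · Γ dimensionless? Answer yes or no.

yes

Sum the exponent of each base dimension across the product:
  M: −[m]_M − 2·[v]_M + [Γ]_M = −(1) − 2·(0) + (1) = 0
  L: −[m]_L − 2·[v]_L + [Γ]_L = −(0) − 2·(1) + (2) = 0
  T: −[m]_T − 2·[v]_T + [Γ]_T = −(0) − 2·(-1) + (-2) = 0
  Θ: −[m]_Θ − 2·[v]_Θ + [Γ]_Θ = −(0) − 2·(0) + (0) = 0
All base exponents vanish — dimensionless.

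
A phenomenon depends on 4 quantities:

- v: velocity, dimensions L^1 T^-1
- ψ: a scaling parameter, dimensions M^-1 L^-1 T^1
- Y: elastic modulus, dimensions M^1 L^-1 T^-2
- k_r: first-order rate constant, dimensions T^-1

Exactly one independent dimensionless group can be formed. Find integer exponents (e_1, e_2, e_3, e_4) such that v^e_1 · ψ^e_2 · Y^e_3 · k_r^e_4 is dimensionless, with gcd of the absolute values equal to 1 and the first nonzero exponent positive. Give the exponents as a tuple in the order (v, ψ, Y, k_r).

M: e_1·(0) + e_2·(-1) + e_3·(1) + e_4·(0) = 0
L: e_1·(1) + e_2·(-1) + e_3·(-1) + e_4·(0) = 0
T: e_1·(-1) + e_2·(1) + e_3·(-2) + e_4·(-1) = 0
Solving this homogeneous linear system for the smallest-integer solution (first nonzero entry positive) gives (2, 1, 1, -3).

(2, 1, 1, -3)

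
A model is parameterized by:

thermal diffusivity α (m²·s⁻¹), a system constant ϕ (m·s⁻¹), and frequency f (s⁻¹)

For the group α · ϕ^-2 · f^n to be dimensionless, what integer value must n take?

Balance the T exponent: (-1)·n from f, plus (-1) − 2·(-1) = 1 from the rest, must sum to zero.
−n + 1 = 0, so n = 1.

1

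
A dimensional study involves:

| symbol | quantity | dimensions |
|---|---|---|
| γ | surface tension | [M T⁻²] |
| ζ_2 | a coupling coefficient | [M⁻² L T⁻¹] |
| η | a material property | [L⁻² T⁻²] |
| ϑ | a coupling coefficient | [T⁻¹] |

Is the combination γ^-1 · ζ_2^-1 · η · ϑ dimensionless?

Sum the exponent of each base dimension across the product:
  M: −[γ]_M − [ζ_2]_M + [η]_M + [ϑ]_M = −(1) − (-2) + (0) + (0) = 1
  L: −[γ]_L − [ζ_2]_L + [η]_L + [ϑ]_L = −(0) − (1) + (-2) + (0) = -3
  T: −[γ]_T − [ζ_2]_T + [η]_T + [ϑ]_T = −(-2) − (-1) + (-2) + (-1) = 0
Net dimensions [M L⁻³] ≠ [1] — not dimensionless.

no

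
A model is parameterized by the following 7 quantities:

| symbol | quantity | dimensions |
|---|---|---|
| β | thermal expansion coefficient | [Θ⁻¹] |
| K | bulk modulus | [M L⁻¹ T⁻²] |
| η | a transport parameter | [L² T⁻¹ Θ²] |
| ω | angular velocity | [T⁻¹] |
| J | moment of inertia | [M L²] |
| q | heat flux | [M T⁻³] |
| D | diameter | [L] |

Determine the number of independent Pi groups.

There are 7 variables and 4 base dimensions (M, L, T, Θ).
The dimension matrix has rank 4.
Independent dimensionless groups: 7 − 4 = 3.

3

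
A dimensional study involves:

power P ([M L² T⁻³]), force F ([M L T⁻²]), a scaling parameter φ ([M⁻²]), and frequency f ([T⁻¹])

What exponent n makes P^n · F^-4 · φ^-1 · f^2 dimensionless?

2

Balance the M exponent: (1)·n from P, plus −4·(1) − (-2) + 2·(0) = -2 from the rest, must sum to zero.
n − 2 = 0, so n = 2.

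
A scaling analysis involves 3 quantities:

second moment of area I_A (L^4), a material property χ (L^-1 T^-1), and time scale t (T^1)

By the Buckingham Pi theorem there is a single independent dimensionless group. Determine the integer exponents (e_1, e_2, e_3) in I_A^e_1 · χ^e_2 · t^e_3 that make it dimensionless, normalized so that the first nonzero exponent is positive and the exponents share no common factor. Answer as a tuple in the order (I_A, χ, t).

(1, 4, 4)

L: e_1·(4) + e_2·(-1) + e_3·(0) = 0
T: e_1·(0) + e_2·(-1) + e_3·(1) = 0
Solving this homogeneous linear system for the smallest-integer solution (first nonzero entry positive) gives (1, 4, 4).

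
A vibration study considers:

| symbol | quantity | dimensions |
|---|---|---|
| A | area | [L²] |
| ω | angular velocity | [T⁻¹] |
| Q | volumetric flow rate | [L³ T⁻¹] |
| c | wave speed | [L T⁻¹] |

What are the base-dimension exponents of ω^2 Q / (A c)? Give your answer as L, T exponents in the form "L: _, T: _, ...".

L: 0, T: -2

Collect each base-dimension exponent across the product:
  L: −(2) + 2·(0) + (3) − (1) = 0
  T: −(0) + 2·(-1) + (-1) − (-1) = -2
So the dimensions are [T⁻²].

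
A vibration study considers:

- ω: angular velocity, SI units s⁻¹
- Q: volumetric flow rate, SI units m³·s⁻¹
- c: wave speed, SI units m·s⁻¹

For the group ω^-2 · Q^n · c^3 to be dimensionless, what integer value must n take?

Balance the L exponent: (3)·n from Q, plus −2·(0) + 3·(1) = 3 from the rest, must sum to zero.
3n + 3 = 0, so n = -1.

-1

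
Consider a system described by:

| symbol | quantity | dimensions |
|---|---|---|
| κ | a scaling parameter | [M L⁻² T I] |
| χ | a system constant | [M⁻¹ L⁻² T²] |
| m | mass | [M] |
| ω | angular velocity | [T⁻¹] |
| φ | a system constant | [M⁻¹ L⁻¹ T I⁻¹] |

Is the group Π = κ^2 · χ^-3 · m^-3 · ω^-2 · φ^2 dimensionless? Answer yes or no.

Sum the exponent of each base dimension across the product:
  M: 2·[κ]_M − 3·[χ]_M − 3·[m]_M − 2·[ω]_M + 2·[φ]_M = 2·(1) − 3·(-1) − 3·(1) − 2·(0) + 2·(-1) = 0
  L: 2·[κ]_L − 3·[χ]_L − 3·[m]_L − 2·[ω]_L + 2·[φ]_L = 2·(-2) − 3·(-2) − 3·(0) − 2·(0) + 2·(-1) = 0
  T: 2·[κ]_T − 3·[χ]_T − 3·[m]_T − 2·[ω]_T + 2·[φ]_T = 2·(1) − 3·(2) − 3·(0) − 2·(-1) + 2·(1) = 0
  I: 2·[κ]_I − 3·[χ]_I − 3·[m]_I − 2·[ω]_I + 2·[φ]_I = 2·(1) − 3·(0) − 3·(0) − 2·(0) + 2·(-1) = 0
All base exponents vanish — dimensionless.

yes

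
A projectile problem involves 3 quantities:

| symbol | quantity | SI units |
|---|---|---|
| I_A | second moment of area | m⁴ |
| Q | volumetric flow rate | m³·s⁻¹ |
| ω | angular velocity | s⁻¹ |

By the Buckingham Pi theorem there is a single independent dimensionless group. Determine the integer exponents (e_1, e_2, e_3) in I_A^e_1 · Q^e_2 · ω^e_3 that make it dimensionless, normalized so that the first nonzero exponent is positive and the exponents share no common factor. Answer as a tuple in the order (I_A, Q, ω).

L: e_1·(4) + e_2·(3) + e_3·(0) = 0
T: e_1·(0) + e_2·(-1) + e_3·(-1) = 0
Solving this homogeneous linear system for the smallest-integer solution (first nonzero entry positive) gives (3, -4, 4).

(3, -4, 4)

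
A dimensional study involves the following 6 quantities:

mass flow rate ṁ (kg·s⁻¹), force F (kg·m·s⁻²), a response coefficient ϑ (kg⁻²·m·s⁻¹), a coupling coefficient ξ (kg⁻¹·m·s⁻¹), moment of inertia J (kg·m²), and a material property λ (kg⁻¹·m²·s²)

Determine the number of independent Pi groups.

There are 6 variables and 3 base dimensions (M, L, T).
The dimension matrix has rank 3.
Independent dimensionless groups: 6 − 3 = 3.

3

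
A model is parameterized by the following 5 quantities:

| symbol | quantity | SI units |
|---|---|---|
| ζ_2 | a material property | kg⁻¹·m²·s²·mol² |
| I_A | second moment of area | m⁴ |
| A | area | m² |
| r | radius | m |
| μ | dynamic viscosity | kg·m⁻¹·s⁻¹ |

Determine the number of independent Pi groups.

2

There are 5 variables and 4 base dimensions (M, L, T, N).
The dimension matrix has rank 3 (less than 4: the dimension vectors are linearly dependent).
Independent dimensionless groups: 5 − 3 = 2.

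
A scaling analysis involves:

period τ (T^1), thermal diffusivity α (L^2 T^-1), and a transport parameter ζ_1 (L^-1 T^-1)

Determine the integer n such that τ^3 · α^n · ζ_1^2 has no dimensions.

1

Balance the L exponent: (2)·n from α, plus 3·(0) + 2·(-1) = -2 from the rest, must sum to zero.
2n − 2 = 0, so n = 1.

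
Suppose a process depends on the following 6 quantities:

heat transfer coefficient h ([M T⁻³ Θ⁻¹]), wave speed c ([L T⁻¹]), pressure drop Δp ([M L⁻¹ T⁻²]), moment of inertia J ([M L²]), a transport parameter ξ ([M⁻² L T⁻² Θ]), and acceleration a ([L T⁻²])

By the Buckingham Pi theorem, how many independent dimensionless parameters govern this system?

2

There are 6 variables and 4 base dimensions (M, L, T, Θ).
The dimension matrix has rank 4.
Independent dimensionless groups: 6 − 4 = 2.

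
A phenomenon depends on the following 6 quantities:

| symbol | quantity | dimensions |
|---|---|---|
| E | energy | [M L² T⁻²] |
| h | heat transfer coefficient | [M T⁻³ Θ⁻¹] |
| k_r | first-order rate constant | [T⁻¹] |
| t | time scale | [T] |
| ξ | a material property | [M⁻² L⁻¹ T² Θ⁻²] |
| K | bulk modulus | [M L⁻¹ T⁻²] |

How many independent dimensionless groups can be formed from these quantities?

2

There are 6 variables and 4 base dimensions (M, L, T, Θ).
The dimension matrix has rank 4.
Independent dimensionless groups: 6 − 4 = 2.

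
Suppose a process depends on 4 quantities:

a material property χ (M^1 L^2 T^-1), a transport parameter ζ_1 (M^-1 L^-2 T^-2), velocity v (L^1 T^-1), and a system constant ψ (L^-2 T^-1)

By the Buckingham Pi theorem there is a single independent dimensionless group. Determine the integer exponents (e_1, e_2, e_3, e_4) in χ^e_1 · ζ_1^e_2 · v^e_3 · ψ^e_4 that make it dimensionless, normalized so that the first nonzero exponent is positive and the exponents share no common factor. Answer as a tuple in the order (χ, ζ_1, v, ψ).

M: e_1·(1) + e_2·(-1) + e_3·(0) + e_4·(0) = 0
L: e_1·(2) + e_2·(-2) + e_3·(1) + e_4·(-2) = 0
T: e_1·(-1) + e_2·(-2) + e_3·(-1) + e_4·(-1) = 0
Solving this homogeneous linear system for the smallest-integer solution (first nonzero entry positive) gives (1, 1, -2, -1).

(1, 1, -2, -1)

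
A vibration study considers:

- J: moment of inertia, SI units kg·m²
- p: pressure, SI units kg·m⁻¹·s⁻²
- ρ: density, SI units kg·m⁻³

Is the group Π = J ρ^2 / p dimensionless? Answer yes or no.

no

Sum the exponent of each base dimension across the product:
  M: [J]_M − [p]_M + 2·[ρ]_M = (1) − (1) + 2·(1) = 2
  L: [J]_L − [p]_L + 2·[ρ]_L = (2) − (-1) + 2·(-3) = -3
  T: [J]_T − [p]_T + 2·[ρ]_T = (0) − (-2) + 2·(0) = 2
Net dimensions [M² L⁻³ T²] ≠ [1] — not dimensionless.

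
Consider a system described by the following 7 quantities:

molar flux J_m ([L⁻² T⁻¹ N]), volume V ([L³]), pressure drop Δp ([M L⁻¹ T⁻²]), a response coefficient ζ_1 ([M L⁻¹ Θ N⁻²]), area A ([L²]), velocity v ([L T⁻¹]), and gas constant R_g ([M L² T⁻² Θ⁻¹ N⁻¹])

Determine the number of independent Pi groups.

There are 7 variables and 5 base dimensions (M, L, T, Θ, N).
The dimension matrix has rank 5.
Independent dimensionless groups: 7 − 5 = 2.

2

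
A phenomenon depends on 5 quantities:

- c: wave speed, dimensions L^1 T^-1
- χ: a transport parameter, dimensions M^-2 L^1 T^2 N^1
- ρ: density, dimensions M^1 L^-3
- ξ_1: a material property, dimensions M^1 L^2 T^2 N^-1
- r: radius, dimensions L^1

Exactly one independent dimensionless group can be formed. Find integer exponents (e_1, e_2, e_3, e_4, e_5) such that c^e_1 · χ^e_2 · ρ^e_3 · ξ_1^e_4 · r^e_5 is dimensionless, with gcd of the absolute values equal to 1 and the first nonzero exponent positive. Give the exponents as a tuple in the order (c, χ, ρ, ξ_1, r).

M: e_1·(0) + e_2·(-2) + e_3·(1) + e_4·(1) + e_5·(0) = 0
L: e_1·(1) + e_2·(1) + e_3·(-3) + e_4·(2) + e_5·(1) = 0
T: e_1·(-1) + e_2·(2) + e_3·(0) + e_4·(2) + e_5·(0) = 0
N: e_1·(0) + e_2·(1) + e_3·(0) + e_4·(-1) + e_5·(0) = 0
Solving this homogeneous linear system for the smallest-integer solution (first nonzero entry positive) gives (4, 1, 1, 1, -4).

(4, 1, 1, 1, -4)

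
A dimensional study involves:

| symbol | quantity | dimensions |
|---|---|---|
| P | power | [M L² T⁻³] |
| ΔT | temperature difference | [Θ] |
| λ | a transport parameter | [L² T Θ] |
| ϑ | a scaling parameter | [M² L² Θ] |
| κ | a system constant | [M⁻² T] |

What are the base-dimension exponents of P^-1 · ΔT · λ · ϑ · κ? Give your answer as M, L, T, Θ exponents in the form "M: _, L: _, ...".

M: -1, L: 2, T: 5, Θ: 3

Collect each base-dimension exponent across the product:
  M: −(1) + (0) + (0) + (2) + (-2) = -1
  L: −(2) + (0) + (2) + (2) + (0) = 2
  T: −(-3) + (0) + (1) + (0) + (1) = 5
  Θ: −(0) + (1) + (1) + (1) + (0) = 3
So the dimensions are [M⁻¹ L² T⁵ Θ³].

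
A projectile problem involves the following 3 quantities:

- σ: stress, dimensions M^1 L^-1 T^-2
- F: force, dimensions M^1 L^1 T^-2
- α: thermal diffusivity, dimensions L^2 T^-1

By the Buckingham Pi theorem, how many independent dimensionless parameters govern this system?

There are 3 variables and 3 base dimensions (M, L, T).
The dimension matrix has rank 3.
Independent dimensionless groups: 3 − 3 = 0.

0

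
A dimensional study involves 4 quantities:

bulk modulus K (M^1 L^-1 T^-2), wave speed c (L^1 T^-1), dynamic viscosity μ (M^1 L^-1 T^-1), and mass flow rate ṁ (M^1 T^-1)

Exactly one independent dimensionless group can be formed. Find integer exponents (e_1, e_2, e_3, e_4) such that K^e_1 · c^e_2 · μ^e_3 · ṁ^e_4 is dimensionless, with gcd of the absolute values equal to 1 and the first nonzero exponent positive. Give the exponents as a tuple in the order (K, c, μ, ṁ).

M: e_1·(1) + e_2·(0) + e_3·(1) + e_4·(1) = 0
L: e_1·(-1) + e_2·(1) + e_3·(-1) + e_4·(0) = 0
T: e_1·(-2) + e_2·(-1) + e_3·(-1) + e_4·(-1) = 0
Solving this homogeneous linear system for the smallest-integer solution (first nonzero entry positive) gives (1, -1, -2, 1).

(1, -1, -2, 1)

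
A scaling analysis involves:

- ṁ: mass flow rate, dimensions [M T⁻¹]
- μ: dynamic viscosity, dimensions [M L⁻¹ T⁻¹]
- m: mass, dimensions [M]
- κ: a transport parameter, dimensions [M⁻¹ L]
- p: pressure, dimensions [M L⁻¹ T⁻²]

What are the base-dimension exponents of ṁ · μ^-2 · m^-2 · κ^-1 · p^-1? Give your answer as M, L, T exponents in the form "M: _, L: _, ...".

M: -3, L: 2, T: 3

Collect each base-dimension exponent across the product:
  M: (1) − 2·(1) − 2·(1) − (-1) − (1) = -3
  L: (0) − 2·(-1) − 2·(0) − (1) − (-1) = 2
  T: (-1) − 2·(-1) − 2·(0) − (0) − (-2) = 3
So the dimensions are [M⁻³ L² T³].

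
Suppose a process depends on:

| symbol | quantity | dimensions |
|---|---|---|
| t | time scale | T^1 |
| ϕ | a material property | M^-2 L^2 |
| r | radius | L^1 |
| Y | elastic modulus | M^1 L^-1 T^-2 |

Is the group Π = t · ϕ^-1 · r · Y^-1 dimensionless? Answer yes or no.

no

Sum the exponent of each base dimension across the product:
  M: [t]_M − [ϕ]_M + [r]_M − [Y]_M = (0) − (-2) + (0) − (1) = 1
  L: [t]_L − [ϕ]_L + [r]_L − [Y]_L = (0) − (2) + (1) − (-1) = 0
  T: [t]_T − [ϕ]_T + [r]_T − [Y]_T = (1) − (0) + (0) − (-2) = 3
Net dimensions [M T³] ≠ [1] — not dimensionless.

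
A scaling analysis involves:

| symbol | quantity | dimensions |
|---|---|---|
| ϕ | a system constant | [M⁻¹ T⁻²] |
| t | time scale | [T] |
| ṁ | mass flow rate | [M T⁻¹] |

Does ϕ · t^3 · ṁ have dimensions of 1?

yes

Sum the exponent of each base dimension across the product:
  M: [ϕ]_M + 3·[t]_M + [ṁ]_M = (-1) + 3·(0) + (1) = 0
  L: [ϕ]_L + 3·[t]_L + [ṁ]_L = (0) + 3·(0) + (0) = 0
  T: [ϕ]_T + 3·[t]_T + [ṁ]_T = (-2) + 3·(1) + (-1) = 0
All base exponents vanish — dimensionless.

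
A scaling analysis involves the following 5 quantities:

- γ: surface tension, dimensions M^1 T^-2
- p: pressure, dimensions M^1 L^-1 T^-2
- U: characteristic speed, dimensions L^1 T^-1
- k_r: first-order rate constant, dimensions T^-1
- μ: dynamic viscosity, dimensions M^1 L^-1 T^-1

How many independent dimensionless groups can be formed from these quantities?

2

There are 5 variables and 3 base dimensions (M, L, T).
The dimension matrix has rank 3.
Independent dimensionless groups: 5 − 3 = 2.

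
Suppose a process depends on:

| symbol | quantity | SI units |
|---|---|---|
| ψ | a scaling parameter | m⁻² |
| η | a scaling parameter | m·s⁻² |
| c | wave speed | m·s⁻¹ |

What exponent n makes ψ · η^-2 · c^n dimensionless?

Balance the L exponent: (1)·n from c, plus (-2) − 2·(1) = -4 from the rest, must sum to zero.
n − 4 = 0, so n = 4.

4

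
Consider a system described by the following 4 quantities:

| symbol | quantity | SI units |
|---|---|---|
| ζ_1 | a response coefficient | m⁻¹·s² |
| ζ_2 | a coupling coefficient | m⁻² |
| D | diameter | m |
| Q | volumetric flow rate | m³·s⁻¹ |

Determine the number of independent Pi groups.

2

There are 4 variables and 2 base dimensions (L, T).
The dimension matrix has rank 2.
Independent dimensionless groups: 4 − 2 = 2.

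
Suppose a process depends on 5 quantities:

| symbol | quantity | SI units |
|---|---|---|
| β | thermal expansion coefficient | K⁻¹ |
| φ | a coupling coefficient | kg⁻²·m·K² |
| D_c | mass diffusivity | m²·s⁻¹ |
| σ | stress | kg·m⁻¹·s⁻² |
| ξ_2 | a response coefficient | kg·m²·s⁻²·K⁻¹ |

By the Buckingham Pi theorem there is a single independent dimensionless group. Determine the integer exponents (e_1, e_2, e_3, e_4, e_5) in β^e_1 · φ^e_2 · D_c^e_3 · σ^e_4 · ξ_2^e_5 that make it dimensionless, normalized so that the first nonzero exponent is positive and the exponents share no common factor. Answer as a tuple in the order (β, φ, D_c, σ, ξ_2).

(1, -1, 4, 1, -3)

M: e_1·(0) + e_2·(-2) + e_3·(0) + e_4·(1) + e_5·(1) = 0
L: e_1·(0) + e_2·(1) + e_3·(2) + e_4·(-1) + e_5·(2) = 0
T: e_1·(0) + e_2·(0) + e_3·(-1) + e_4·(-2) + e_5·(-2) = 0
Θ: e_1·(-1) + e_2·(2) + e_3·(0) + e_4·(0) + e_5·(-1) = 0
Solving this homogeneous linear system for the smallest-integer solution (first nonzero entry positive) gives (1, -1, 4, 1, -3).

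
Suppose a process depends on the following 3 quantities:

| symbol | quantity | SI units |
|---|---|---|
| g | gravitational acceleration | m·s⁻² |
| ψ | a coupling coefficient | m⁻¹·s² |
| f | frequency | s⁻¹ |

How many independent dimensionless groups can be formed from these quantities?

There are 3 variables and 2 base dimensions (L, T).
The dimension matrix has rank 2.
Independent dimensionless groups: 3 − 2 = 1.

1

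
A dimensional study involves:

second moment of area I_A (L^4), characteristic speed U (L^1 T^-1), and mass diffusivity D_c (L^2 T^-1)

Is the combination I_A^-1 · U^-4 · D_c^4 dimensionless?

yes

Sum the exponent of each base dimension across the product:
  M: −[I_A]_M − 4·[U]_M + 4·[D_c]_M = −(0) − 4·(0) + 4·(0) = 0
  L: −[I_A]_L − 4·[U]_L + 4·[D_c]_L = −(4) − 4·(1) + 4·(2) = 0
  T: −[I_A]_T − 4·[U]_T + 4·[D_c]_T = −(0) − 4·(-1) + 4·(-1) = 0
  I: −[I_A]_I − 4·[U]_I + 4·[D_c]_I = −(0) − 4·(0) + 4·(0) = 0
All base exponents vanish — dimensionless.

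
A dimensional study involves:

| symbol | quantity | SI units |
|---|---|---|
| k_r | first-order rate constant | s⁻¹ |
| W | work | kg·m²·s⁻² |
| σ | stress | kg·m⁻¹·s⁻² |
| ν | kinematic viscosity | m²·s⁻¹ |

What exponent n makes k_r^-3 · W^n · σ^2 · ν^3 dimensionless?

-2

Balance the M exponent: (1)·n from W, plus −3·(0) + 2·(1) + 3·(0) = 2 from the rest, must sum to zero.
n + 2 = 0, so n = -2.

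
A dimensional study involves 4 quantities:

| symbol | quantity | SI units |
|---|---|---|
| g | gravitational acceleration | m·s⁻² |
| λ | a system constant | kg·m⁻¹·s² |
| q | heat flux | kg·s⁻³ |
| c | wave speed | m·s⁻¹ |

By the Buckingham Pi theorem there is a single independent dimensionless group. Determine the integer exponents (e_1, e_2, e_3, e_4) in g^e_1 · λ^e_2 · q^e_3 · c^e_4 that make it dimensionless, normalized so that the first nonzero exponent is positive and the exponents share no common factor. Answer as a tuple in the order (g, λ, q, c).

M: e_1·(0) + e_2·(1) + e_3·(1) + e_4·(0) = 0
L: e_1·(1) + e_2·(-1) + e_3·(0) + e_4·(1) = 0
T: e_1·(-2) + e_2·(2) + e_3·(-3) + e_4·(-1) = 0
Solving this homogeneous linear system for the smallest-integer solution (first nonzero entry positive) gives (4, 1, -1, -3).

(4, 1, -1, -3)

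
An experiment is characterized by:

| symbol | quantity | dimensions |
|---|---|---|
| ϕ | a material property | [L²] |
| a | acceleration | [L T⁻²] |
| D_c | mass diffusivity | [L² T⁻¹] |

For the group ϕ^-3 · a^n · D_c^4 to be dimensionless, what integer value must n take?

Balance the L exponent: (1)·n from a, plus −3·(2) + 4·(2) = 2 from the rest, must sum to zero.
n + 2 = 0, so n = -2.

-2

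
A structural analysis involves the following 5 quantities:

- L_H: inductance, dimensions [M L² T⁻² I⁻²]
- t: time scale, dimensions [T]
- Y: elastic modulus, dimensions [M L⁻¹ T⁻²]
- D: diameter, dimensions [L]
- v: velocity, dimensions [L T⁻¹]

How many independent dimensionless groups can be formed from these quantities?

1

There are 5 variables and 4 base dimensions (M, L, T, I).
The dimension matrix has rank 4.
Independent dimensionless groups: 5 − 4 = 1.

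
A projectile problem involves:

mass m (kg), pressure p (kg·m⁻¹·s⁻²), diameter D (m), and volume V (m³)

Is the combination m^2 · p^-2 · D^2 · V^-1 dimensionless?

Sum the exponent of each base dimension across the product:
  M: 2·[m]_M − 2·[p]_M + 2·[D]_M − [V]_M = 2·(1) − 2·(1) + 2·(0) − (0) = 0
  L: 2·[m]_L − 2·[p]_L + 2·[D]_L − [V]_L = 2·(0) − 2·(-1) + 2·(1) − (3) = 1
  T: 2·[m]_T − 2·[p]_T + 2·[D]_T − [V]_T = 2·(0) − 2·(-2) + 2·(0) − (0) = 4
Net dimensions [L T⁴] ≠ [1] — not dimensionless.

no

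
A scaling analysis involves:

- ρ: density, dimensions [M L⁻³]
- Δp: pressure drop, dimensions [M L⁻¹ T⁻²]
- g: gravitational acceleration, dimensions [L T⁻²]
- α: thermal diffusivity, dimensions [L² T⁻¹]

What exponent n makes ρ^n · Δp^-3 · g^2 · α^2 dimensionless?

3

Balance the M exponent: (1)·n from ρ, plus −3·(1) + 2·(0) + 2·(0) = -3 from the rest, must sum to zero.
n − 3 = 0, so n = 3.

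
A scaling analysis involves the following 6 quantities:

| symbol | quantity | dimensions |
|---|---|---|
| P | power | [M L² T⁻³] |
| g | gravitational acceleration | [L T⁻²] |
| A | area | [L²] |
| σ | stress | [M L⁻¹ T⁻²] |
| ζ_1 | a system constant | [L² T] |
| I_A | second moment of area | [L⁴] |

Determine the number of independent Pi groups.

There are 6 variables and 3 base dimensions (M, L, T).
The dimension matrix has rank 3.
Independent dimensionless groups: 6 − 3 = 3.

3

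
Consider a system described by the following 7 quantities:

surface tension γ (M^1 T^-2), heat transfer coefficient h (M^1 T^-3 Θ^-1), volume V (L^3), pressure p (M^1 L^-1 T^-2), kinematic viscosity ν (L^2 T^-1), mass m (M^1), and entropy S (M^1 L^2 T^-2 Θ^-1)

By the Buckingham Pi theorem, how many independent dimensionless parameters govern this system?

3

There are 7 variables and 4 base dimensions (M, L, T, Θ).
The dimension matrix has rank 4.
Independent dimensionless groups: 7 − 4 = 3.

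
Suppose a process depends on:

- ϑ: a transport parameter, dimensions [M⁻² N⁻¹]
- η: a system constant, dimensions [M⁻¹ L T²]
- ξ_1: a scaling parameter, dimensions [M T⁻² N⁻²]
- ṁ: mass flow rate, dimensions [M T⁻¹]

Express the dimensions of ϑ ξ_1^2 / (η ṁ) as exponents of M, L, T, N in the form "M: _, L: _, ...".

Collect each base-dimension exponent across the product:
  M: (-2) − (-1) + 2·(1) − (1) = 0
  L: (0) − (1) + 2·(0) − (0) = -1
  T: (0) − (2) + 2·(-2) − (-1) = -5
  N: (-1) − (0) + 2·(-2) − (0) = -5
So the dimensions are [L⁻¹ T⁻⁵ N⁻⁵].

M: 0, L: -1, T: -5, N: -5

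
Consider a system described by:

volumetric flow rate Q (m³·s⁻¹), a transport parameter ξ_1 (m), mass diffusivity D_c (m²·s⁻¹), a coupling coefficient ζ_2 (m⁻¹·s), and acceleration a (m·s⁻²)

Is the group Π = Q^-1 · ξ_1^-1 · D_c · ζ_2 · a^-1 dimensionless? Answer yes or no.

no

Sum the exponent of each base dimension across the product:
  L: −[Q]_L − [ξ_1]_L + [D_c]_L + [ζ_2]_L − [a]_L = −(3) − (1) + (2) + (-1) − (1) = -4
  T: −[Q]_T − [ξ_1]_T + [D_c]_T + [ζ_2]_T − [a]_T = −(-1) − (0) + (-1) + (1) − (-2) = 3
Net dimensions [L⁻⁴ T³] ≠ [1] — not dimensionless.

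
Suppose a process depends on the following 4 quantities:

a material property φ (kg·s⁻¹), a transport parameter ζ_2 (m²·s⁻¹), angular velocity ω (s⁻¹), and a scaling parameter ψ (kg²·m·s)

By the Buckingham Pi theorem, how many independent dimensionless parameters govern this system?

There are 4 variables and 3 base dimensions (M, L, T).
The dimension matrix has rank 3.
Independent dimensionless groups: 4 − 3 = 1.

1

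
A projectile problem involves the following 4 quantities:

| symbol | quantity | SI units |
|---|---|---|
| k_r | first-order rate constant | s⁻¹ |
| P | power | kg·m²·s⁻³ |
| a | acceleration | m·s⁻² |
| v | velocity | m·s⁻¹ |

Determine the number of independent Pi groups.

There are 4 variables and 3 base dimensions (M, L, T).
The dimension matrix has rank 3.
Independent dimensionless groups: 4 − 3 = 1.

1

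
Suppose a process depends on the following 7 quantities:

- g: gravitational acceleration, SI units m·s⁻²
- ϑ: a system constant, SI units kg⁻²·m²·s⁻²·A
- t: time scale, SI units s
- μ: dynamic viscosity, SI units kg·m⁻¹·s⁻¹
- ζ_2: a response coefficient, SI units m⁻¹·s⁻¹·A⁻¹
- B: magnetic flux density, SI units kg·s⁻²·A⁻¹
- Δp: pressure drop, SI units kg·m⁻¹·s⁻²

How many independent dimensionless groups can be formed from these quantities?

3

There are 7 variables and 4 base dimensions (M, L, T, I).
The dimension matrix has rank 4.
Independent dimensionless groups: 7 − 4 = 3.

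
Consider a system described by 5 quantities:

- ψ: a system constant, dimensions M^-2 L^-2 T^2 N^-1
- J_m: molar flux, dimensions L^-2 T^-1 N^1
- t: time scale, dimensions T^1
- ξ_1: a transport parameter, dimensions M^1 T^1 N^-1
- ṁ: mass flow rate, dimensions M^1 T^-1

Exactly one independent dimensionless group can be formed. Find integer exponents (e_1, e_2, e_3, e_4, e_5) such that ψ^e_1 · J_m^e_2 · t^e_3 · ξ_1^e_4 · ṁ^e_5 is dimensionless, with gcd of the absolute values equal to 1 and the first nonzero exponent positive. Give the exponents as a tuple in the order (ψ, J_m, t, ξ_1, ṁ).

M: e_1·(-2) + e_2·(0) + e_3·(0) + e_4·(1) + e_5·(1) = 0
L: e_1·(-2) + e_2·(-2) + e_3·(0) + e_4·(0) + e_5·(0) = 0
T: e_1·(2) + e_2·(-1) + e_3·(1) + e_4·(1) + e_5·(-1) = 0
N: e_1·(-1) + e_2·(1) + e_3·(0) + e_4·(-1) + e_5·(0) = 0
Solving this homogeneous linear system for the smallest-integer solution (first nonzero entry positive) gives (1, -1, 3, -2, 4).

(1, -1, 3, -2, 4)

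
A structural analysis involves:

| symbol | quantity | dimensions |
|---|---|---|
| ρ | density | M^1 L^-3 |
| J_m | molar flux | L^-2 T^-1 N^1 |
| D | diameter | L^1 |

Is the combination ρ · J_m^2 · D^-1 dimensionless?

Sum the exponent of each base dimension across the product:
  M: [ρ]_M + 2·[J_m]_M − [D]_M = (1) + 2·(0) − (0) = 1
  L: [ρ]_L + 2·[J_m]_L − [D]_L = (-3) + 2·(-2) − (1) = -8
  T: [ρ]_T + 2·[J_m]_T − [D]_T = (0) + 2·(-1) − (0) = -2
  N: [ρ]_N + 2·[J_m]_N − [D]_N = (0) + 2·(1) − (0) = 2
Net dimensions [M L⁻⁸ T⁻² N²] ≠ [1] — not dimensionless.

no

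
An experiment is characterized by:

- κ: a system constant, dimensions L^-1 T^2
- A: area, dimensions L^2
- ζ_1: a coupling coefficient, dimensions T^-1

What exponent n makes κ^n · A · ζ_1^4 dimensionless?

Balance the L exponent: (-1)·n from κ, plus (2) + 4·(0) = 2 from the rest, must sum to zero.
−n + 2 = 0, so n = 2.

2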